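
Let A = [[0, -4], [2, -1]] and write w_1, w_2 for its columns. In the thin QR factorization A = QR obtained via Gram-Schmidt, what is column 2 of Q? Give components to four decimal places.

e_1 = w_1/‖w_1‖ = (0, 2)/2.0000 = (0.0000, 1.0000).
r_{12} = e_1·w_2 = -1.0000.
u_2 = w_2 + 1.0000·e_1 = (-4.0000, 0.0000).
‖u_2‖ = 4.0000, so e_2 = (-1.0000, 0.0000).

e_2 = (-1.0000, 0.0000)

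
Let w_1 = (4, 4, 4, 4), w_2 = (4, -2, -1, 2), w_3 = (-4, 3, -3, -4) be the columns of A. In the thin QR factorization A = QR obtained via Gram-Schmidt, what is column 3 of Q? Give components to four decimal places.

e_3 = (0.2616, 0.6439, -0.6841, -0.2213)

e_1 = w_1/‖w_1‖ = (4, 4, 4, 4)/8.0000 = (0.5000, 0.5000, 0.5000, 0.5000).
r_{12} = e_1·w_2 = 1.5000.
u_2 = w_2 − 1.5000·e_1 = (3.2500, -2.7500, -1.7500, 1.2500).
‖u_2‖ = 4.7697, so e_2 = (0.6814, -0.5766, -0.3669, 0.2621).
r_{13} = e_1·w_3 = -4.0000; r_{23} = e_2·w_3 = -4.4028.
u_3 = w_3 + 4.0000·e_1 + 4.4028·e_2 = (1.0000, 2.4615, -2.6154, -0.8462).
‖u_3‖ = 3.8230, so e_3 = (0.2616, 0.6439, -0.6841, -0.2213).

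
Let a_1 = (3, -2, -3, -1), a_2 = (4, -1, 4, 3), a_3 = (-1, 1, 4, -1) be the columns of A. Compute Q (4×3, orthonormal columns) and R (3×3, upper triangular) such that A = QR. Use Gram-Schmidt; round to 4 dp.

a_1 = (3, -2, -3, -1); ‖a_1‖ = 4.7958, so q_1 = (0.6255, -0.4170, -0.6255, -0.2085).
q_1·a_2 = 0.6255·4 + (-0.4170)·(-1) + (-0.6255)·4 + (-0.2085)·3 = -0.2085.
u_2 = a_2 + 0.2085·q_1 = (4.1304, -1.0870, 3.8696, 2.9565).
‖u_2‖ = 6.4774, so q_2 = (0.6377, -0.1678, 0.5974, 0.4564).
q_1·a_3 = 0.6255·(-1) + (-0.4170)·1 + (-0.6255)·4 + (-0.2085)·(-1) = -3.3362; q_2·a_3 = 0.6377·(-1) + (-0.1678)·1 + 0.5974·4 + 0.4564·(-1) = 1.1277.
u_3 = a_3 + 3.3362·q_1 − 1.1277·q_2 = (0.3679, -0.2021, 1.2394, -2.2104).
‖u_3‖ = 2.5686, so q_3 = (0.1432, -0.0787, 0.4825, -0.8605).

Q = [[0.6255, 0.6377, 0.1432], [-0.4170, -0.1678, -0.0787], [-0.6255, 0.5974, 0.4825], [-0.2085, 0.4564, -0.8605]], R = [[4.7958, -0.2085, -3.3362], [0.0000, 6.4774, 1.1277], [0.0000, 0.0000, 2.5686]]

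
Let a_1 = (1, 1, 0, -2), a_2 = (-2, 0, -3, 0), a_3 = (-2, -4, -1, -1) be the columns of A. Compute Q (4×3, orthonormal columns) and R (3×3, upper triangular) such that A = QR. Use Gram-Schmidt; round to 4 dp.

Q = [[0.4082, -0.4746, -0.1388], [0.4082, 0.0949, -0.8524], [0.0000, -0.8542, 0.0925], [-0.8165, -0.1898, -0.4956]], R = [[2.4495, -0.8165, -1.6330], [0.0000, 3.5119, 1.6136], [0.0000, 0.0000, 4.0902]]

q_1 = a_1/‖a_1‖ = (1, 1, 0, -2)/2.4495 = (0.4082, 0.4082, 0.0000, -0.8165).
r_{12} = q_1·a_2 = -0.8165.
u_2 = a_2 + 0.8165·q_1 = (-1.6667, 0.3333, -3.0000, -0.6667).
‖u_2‖ = 3.5119, so q_2 = (-0.4746, 0.0949, -0.8542, -0.1898).
r_{13} = q_1·a_3 = -1.6330; r_{23} = q_2·a_3 = 1.6136.
u_3 = a_3 + 1.6330·q_1 − 1.6136·q_2 = (-0.5676, -3.4865, 0.3784, -2.0270).
‖u_3‖ = 4.0902, so q_3 = (-0.1388, -0.8524, 0.0925, -0.4956).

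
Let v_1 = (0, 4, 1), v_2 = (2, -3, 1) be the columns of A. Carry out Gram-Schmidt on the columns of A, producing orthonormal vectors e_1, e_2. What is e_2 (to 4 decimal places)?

v_1 = (0, 4, 1); ‖v_1‖ = 4.1231, so e_1 = (0.0000, 0.9701, 0.2425).
e_1·v_2 = 0.0000·2 + 0.9701·(-3) + 0.2425·1 = -2.6679.
u_2 = v_2 + 2.6679·e_1 = (2.0000, -0.4118, 1.6471).
‖u_2‖ = 2.6234, so e_2 = (0.7624, -0.1570, 0.6278).

e_2 = (0.7624, -0.1570, 0.6278)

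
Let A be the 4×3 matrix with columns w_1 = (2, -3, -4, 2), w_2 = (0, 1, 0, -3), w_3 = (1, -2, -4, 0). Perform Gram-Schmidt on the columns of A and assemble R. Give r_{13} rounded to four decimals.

r_{13} = 4.1779

w_1 = (2, -3, -4, 2); ‖w_1‖ = 5.7446, so e_1 = (0.3482, -0.5222, -0.6963, 0.3482).
r_{13} = e_1·w_3 = 4.1779.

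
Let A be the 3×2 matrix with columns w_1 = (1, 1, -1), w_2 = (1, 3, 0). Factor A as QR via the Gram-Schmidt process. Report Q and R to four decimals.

w_1 = (1, 1, -1); ‖w_1‖ = 1.7321, so q_1 = (0.5774, 0.5774, -0.5774).
q_1·w_2 = 0.5774·1 + 0.5774·3 + (-0.5774)·0 = 2.3094.
u_2 = w_2 − 2.3094·q_1 = (-0.3333, 1.6667, 1.3333).
‖u_2‖ = 2.1602, so q_2 = (-0.1543, 0.7715, 0.6172).

Q = [[0.5774, -0.1543], [0.5774, 0.7715], [-0.5774, 0.6172]], R = [[1.7321, 2.3094], [0.0000, 2.1602]]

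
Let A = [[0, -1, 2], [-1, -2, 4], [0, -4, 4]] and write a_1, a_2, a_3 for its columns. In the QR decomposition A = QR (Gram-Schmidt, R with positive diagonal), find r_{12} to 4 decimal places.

a_1 = (0, -1, 0); ‖a_1‖ = 1.0000, so q_1 = (0.0000, -1.0000, 0.0000).
r_{12} = q_1·a_2 = 2.0000.

r_{12} = 2.0000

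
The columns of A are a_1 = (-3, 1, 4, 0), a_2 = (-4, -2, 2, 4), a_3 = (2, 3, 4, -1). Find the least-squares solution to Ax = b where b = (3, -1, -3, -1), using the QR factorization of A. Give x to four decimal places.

x = (-0.6989, -0.1925, -0.0280)

a_1 = (-3, 1, 4, 0); ‖a_1‖ = 5.0990, so e_1 = (-0.5883, 0.1961, 0.7845, 0.0000).
e_1·a_2 = (-0.5883)·(-4) + 0.1961·(-2) + 0.7845·2 + 0.0000·4 = 3.5301.
u_2 = a_2 − 3.5301·e_1 = (-1.9231, -2.6923, -0.7692, 4.0000).
‖u_2‖ = 5.2477, so e_2 = (-0.3665, -0.5130, -0.1466, 0.7622).
e_1·a_3 = (-0.5883)·2 + 0.1961·3 + 0.7845·4 + 0.0000·(-1) = 2.5495; e_2·a_3 = (-0.3665)·2 + (-0.5130)·3 + (-0.1466)·4 + 0.7622·(-1) = -3.6206.
u_3 = a_3 − 2.5495·e_1 + 3.6206·e_2 = (2.1732, 0.6425, 1.4693, 1.7598).
‖u_3‖ = 3.2235, so e_3 = (0.6742, 0.1993, 0.4558, 0.5459).
Qᵀb = (-4.3146, -0.9088, -0.0901).
Back-substitute: x_3 = -0.0901/3.2235 = -0.0280.
x_2 = (-0.9088 + 3.6206·(-0.0280))/5.2477 = -0.1925.
x_1 = (-4.3146 − 3.5301·(-0.1925) − 2.5495·(-0.0280))/5.0990 = -0.6989.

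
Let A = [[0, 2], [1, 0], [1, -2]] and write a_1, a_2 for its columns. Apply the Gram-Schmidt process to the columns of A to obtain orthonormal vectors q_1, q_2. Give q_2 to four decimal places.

a_1 = (0, 1, 1); ‖a_1‖ = 1.4142, so q_1 = (0.0000, 0.7071, 0.7071).
q_1·a_2 = 0.0000·2 + 0.7071·0 + 0.7071·(-2) = -1.4142.
u_2 = a_2 + 1.4142·q_1 = (2.0000, 1.0000, -1.0000).
‖u_2‖ = 2.4495, so q_2 = (0.8165, 0.4082, -0.4082).

q_2 = (0.8165, 0.4082, -0.4082)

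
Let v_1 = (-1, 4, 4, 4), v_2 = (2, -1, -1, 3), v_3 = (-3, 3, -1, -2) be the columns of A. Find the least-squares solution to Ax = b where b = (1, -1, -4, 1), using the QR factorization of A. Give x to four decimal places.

v_1 = (-1, 4, 4, 4); ‖v_1‖ = 7.0000, so q_1 = (-0.1429, 0.5714, 0.5714, 0.5714).
q_1·v_2 = (-0.1429)·2 + 0.5714·(-1) + 0.5714·(-1) + 0.5714·3 = 0.2857.
u_2 = v_2 − 0.2857·q_1 = (2.0408, -1.1633, -1.1633, 2.8367).
‖u_2‖ = 3.8624, so q_2 = (0.5284, -0.3012, -0.3012, 0.7344).
q_1·v_3 = (-0.1429)·(-3) + 0.5714·3 + 0.5714·(-1) + 0.5714·(-2) = 0.4286; q_2·v_3 = 0.5284·(-3) + (-0.3012)·3 + (-0.3012)·(-1) + 0.7344·(-2) = -3.6564.
u_3 = v_3 − 0.4286·q_1 + 3.6564·q_2 = (-1.0068, 1.6539, -2.3461, 0.4405).
‖u_3‖ = 3.0737, so q_3 = (-0.3276, 0.5381, -0.7633, 0.1433).
Qᵀb = (-2.4286, 2.7687, 2.3308).
Back-substitute: x_3 = 2.3308/3.0737 = 0.7583.
x_2 = (2.7687 + 3.6564·0.7583)/3.8624 = 1.4347.
x_1 = (-2.4286 − 0.2857·1.4347 − 0.4286·0.7583)/7.0000 = -0.4519.

x = (-0.4519, 1.4347, 0.7583)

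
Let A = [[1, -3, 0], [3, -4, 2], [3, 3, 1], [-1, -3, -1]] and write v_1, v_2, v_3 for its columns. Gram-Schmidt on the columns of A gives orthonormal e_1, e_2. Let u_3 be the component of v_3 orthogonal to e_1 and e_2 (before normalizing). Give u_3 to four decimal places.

u_3 = (-0.5335, 0.4583, -0.4595, -0.5370)

v_1 = (1, 3, 3, -1); ‖v_1‖ = 4.4721, so e_1 = (0.2236, 0.6708, 0.6708, -0.2236).
e_1·v_2 = 0.2236·(-3) + 0.6708·(-4) + 0.6708·3 + (-0.2236)·(-3) = -0.6708.
u_2 = v_2 + 0.6708·e_1 = (-2.8500, -3.5500, 3.4500, -3.1500).
‖u_2‖ = 6.5230, so e_2 = (-0.4369, -0.5442, 0.5289, -0.4829).
e_1·v_3 = 0.2236·0 + 0.6708·2 + 0.6708·1 + (-0.2236)·(-1) = 2.2361; e_2·v_3 = (-0.4369)·0 + (-0.5442)·2 + 0.5289·1 + (-0.4829)·(-1) = -0.0767.
u_3 = v_3 − 2.2361·e_1 + 0.0767·e_2 = (-0.5335, 0.4583, -0.4595, -0.5370).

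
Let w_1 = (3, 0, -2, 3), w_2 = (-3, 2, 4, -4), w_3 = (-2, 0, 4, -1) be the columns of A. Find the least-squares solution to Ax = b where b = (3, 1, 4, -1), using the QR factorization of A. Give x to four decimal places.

x = (1.9752, 1.1779, 0.6644)

q_1 = w_1/‖w_1‖ = (3, 0, -2, 3)/4.6904 = (0.6396, 0.0000, -0.4264, 0.6396).
r_{12} = q_1·w_2 = -6.1828.
u_2 = w_2 + 6.1828·q_1 = (0.9545, 2.0000, 1.3636, -0.0455).
‖u_2‖ = 2.6024, so q_2 = (0.3668, 0.7685, 0.5240, -0.0175).
r_{13} = q_1·w_3 = -3.6244; r_{23} = q_2·w_3 = 1.3798.
u_3 = w_3 + 3.6244·q_1 − 1.3798·q_2 = (-0.1879, -1.0604, 1.7315, 1.3423).
‖u_3‖ = 2.4413, so q_3 = (-0.0770, -0.4344, 0.7093, 0.5498).
Qᵀb = (-0.4264, 3.9823, 1.6220).
Back-substitute: x_3 = 1.6220/2.4413 = 0.6644.
x_2 = (3.9823 − 1.3798·0.6644)/2.6024 = 1.1779.
x_1 = (-0.4264 + 6.1828·1.1779 + 3.6244·0.6644)/4.6904 = 1.9752.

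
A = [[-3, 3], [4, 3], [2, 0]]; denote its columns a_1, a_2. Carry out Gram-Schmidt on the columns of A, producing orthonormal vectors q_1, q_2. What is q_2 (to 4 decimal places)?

q_1 = a_1/‖a_1‖ = (-3, 4, 2)/5.3852 = (-0.5571, 0.7428, 0.3714).
r_{12} = q_1·a_2 = 0.5571.
u_2 = a_2 − 0.5571·q_1 = (3.3103, 2.5862, -0.2069).
‖u_2‖ = 4.2059, so q_2 = (0.7871, 0.6149, -0.0492).

q_2 = (0.7871, 0.6149, -0.0492)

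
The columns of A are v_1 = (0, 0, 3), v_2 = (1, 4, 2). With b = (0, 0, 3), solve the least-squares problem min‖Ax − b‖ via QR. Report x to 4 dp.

q_1 = v_1/‖v_1‖ = (0, 0, 3)/3.0000 = (0.0000, 0.0000, 1.0000).
r_{12} = q_1·v_2 = 2.0000.
u_2 = v_2 − 2.0000·q_1 = (1.0000, 4.0000, 0.0000).
‖u_2‖ = 4.1231, so q_2 = (0.2425, 0.9701, 0.0000).
Qᵀb = (3.0000, 0.0000).
Back-substitute: x_2 = 0.0000/4.1231 = 0.0000.
x_1 = (3.0000 − 2.0000·0.0000)/3.0000 = 1.0000.

x = (1.0000, 0.0000)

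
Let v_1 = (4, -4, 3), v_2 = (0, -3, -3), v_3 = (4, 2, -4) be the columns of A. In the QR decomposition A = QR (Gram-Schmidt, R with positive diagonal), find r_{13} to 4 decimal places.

q_1 = v_1/‖v_1‖ = (4, -4, 3)/6.4031 = (0.6247, -0.6247, 0.4685).
r_{13} = q_1·v_3 = -0.6247.

r_{13} = -0.6247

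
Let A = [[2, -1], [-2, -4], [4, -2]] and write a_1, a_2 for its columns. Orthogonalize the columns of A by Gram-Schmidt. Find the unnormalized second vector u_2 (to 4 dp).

a_1 = (2, -2, 4); ‖a_1‖ = 4.8990, so e_1 = (0.4082, -0.4082, 0.8165).
e_1·a_2 = 0.4082·(-1) + (-0.4082)·(-4) + 0.8165·(-2) = -0.4082.
u_2 = a_2 + 0.4082·e_1 = (-0.8333, -4.1667, -1.6667).

u_2 = (-0.8333, -4.1667, -1.6667)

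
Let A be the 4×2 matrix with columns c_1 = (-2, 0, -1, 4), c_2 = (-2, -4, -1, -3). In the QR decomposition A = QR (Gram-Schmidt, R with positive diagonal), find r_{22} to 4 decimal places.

c_1 = (-2, 0, -1, 4); ‖c_1‖ = 4.5826, so e_1 = (-0.4364, 0.0000, -0.2182, 0.8729).
e_1·c_2 = (-0.4364)·(-2) + 0.0000·(-4) + (-0.2182)·(-1) + 0.8729·(-3) = -1.5275.
u_2 = c_2 + 1.5275·e_1 = (-2.6667, -4.0000, -1.3333, -1.6667).
r_{22} = ‖u_2‖ = 5.2599.

r_{22} = 5.2599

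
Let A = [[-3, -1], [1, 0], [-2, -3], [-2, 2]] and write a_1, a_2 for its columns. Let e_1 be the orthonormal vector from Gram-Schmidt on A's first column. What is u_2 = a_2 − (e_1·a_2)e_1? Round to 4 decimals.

e_1 = a_1/‖a_1‖ = (-3, 1, -2, -2)/4.2426 = (-0.7071, 0.2357, -0.4714, -0.4714).
r_{12} = e_1·a_2 = 1.1785.
u_2 = a_2 − 1.1785·e_1 = (-0.1667, -0.2778, -2.4444, 2.5556).

u_2 = (-0.1667, -0.2778, -2.4444, 2.5556)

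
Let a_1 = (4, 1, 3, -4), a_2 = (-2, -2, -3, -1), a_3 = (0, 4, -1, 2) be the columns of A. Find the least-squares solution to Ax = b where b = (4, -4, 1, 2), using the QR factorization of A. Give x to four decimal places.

a_1 = (4, 1, 3, -4); ‖a_1‖ = 6.4807, so e_1 = (0.6172, 0.1543, 0.4629, -0.6172).
e_1·a_2 = 0.6172·(-2) + 0.1543·(-2) + 0.4629·(-3) + (-0.6172)·(-1) = -2.3146.
u_2 = a_2 + 2.3146·e_1 = (-0.5714, -1.6429, -1.9286, -2.4286).
‖u_2‖ = 3.5557, so e_2 = (-0.1607, -0.4620, -0.5424, -0.6830).
e_1·a_3 = 0.6172·0 + 0.1543·4 + 0.4629·(-1) + (-0.6172)·2 = -1.0801; e_2·a_3 = (-0.1607)·0 + (-0.4620)·4 + (-0.5424)·(-1) + (-0.6830)·2 = -2.6718.
u_3 = a_3 + 1.0801·e_1 + 2.6718·e_2 = (0.2373, 2.9322, -1.9492, -0.4915).
‖u_3‖ = 3.5630, so e_3 = (0.0666, 0.8230, -0.5471, -0.1380).
Qᵀb = (1.0801, -0.7031, -3.8484).
Back-substitute: x_3 = -3.8484/3.5630 = -1.0801.
x_2 = (-0.7031 + 2.6718·(-1.0801))/3.5557 = -1.0093.
x_1 = (1.0801 + 2.3146·(-1.0093) + 1.0801·(-1.0801))/6.4807 = -0.3738.

x = (-0.3738, -1.0093, -1.0801)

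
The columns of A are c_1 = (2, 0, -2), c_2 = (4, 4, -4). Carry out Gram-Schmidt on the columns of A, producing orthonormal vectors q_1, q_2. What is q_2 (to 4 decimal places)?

q_2 = (0.0000, 1.0000, 0.0000)

q_1 = c_1/‖c_1‖ = (2, 0, -2)/2.8284 = (0.7071, 0.0000, -0.7071).
r_{12} = q_1·c_2 = 5.6569.
u_2 = c_2 − 5.6569·q_1 = (0.0000, 4.0000, 0.0000).
‖u_2‖ = 4.0000, so q_2 = (0.0000, 1.0000, 0.0000).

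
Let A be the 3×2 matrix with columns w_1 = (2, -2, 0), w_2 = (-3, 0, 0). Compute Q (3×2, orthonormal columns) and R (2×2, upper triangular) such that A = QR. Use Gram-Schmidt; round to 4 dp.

Q = [[0.7071, -0.7071], [-0.7071, -0.7071], [0.0000, 0.0000]], R = [[2.8284, -2.1213], [0.0000, 2.1213]]

q_1 = w_1/‖w_1‖ = (2, -2, 0)/2.8284 = (0.7071, -0.7071, 0.0000).
r_{12} = q_1·w_2 = -2.1213.
u_2 = w_2 + 2.1213·q_1 = (-1.5000, -1.5000, 0.0000).
‖u_2‖ = 2.1213, so q_2 = (-0.7071, -0.7071, 0.0000).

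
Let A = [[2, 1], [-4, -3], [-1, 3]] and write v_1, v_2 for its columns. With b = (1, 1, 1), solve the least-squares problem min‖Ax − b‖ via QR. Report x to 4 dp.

v_1 = (2, -4, -1); ‖v_1‖ = 4.5826, so e_1 = (0.4364, -0.8729, -0.2182).
e_1·v_2 = 0.4364·1 + (-0.8729)·(-3) + (-0.2182)·3 = 2.4004.
u_2 = v_2 − 2.4004·e_1 = (-0.0476, -0.9048, 3.5238).
‖u_2‖ = 3.6384, so e_2 = (-0.0131, -0.2487, 0.9685).
Qᵀb = (-0.6547, 0.7067).
Back-substitute: x_2 = 0.7067/3.6384 = 0.1942.
x_1 = (-0.6547 − 2.4004·0.1942)/4.5826 = -0.2446.

x = (-0.2446, 0.1942)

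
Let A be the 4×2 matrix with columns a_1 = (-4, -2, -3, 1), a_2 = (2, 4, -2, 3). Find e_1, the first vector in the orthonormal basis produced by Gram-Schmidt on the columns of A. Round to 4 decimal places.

a_1 = (-4, -2, -3, 1); ‖a_1‖ = 5.4772, so e_1 = (-0.7303, -0.3651, -0.5477, 0.1826).

e_1 = (-0.7303, -0.3651, -0.5477, 0.1826)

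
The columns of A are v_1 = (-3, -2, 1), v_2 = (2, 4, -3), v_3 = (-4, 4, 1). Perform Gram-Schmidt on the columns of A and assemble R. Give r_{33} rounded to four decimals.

v_1 = (-3, -2, 1); ‖v_1‖ = 3.7417, so q_1 = (-0.8018, -0.5345, 0.2673).
q_1·v_2 = (-0.8018)·2 + (-0.5345)·4 + 0.2673·(-3) = -4.5434.
u_2 = v_2 + 4.5434·q_1 = (-1.6429, 1.5714, -1.7857).
‖u_2‖ = 2.8909, so q_2 = (-0.5683, 0.5436, -0.6177).
q_1·v_3 = (-0.8018)·(-4) + (-0.5345)·4 + 0.2673·1 = 1.3363; q_2·v_3 = (-0.5683)·(-4) + 0.5436·4 + (-0.6177)·1 = 3.8298.
u_3 = v_3 − 1.3363·q_1 − 3.8298·q_2 = (-0.7521, 2.6325, 3.0085).
r_{33} = ‖u_3‖ = 4.0678.

r_{33} = 4.0678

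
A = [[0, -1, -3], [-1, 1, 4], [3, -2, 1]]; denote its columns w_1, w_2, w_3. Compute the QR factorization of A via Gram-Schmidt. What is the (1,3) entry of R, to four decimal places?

w_1 = (0, -1, 3); ‖w_1‖ = 3.1623, so e_1 = (0.0000, -0.3162, 0.9487).
r_{13} = e_1·w_3 = -0.3162.

r_{13} = -0.3162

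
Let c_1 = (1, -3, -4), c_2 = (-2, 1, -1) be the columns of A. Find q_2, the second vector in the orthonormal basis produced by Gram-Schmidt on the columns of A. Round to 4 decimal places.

q_2 = (-0.8034, 0.3623, -0.4726)

q_1 = c_1/‖c_1‖ = (1, -3, -4)/5.0990 = (0.1961, -0.5883, -0.7845).
r_{12} = q_1·c_2 = -0.1961.
u_2 = c_2 + 0.1961·q_1 = (-1.9615, 0.8846, -1.1538).
‖u_2‖ = 2.4416, so q_2 = (-0.8034, 0.3623, -0.4726).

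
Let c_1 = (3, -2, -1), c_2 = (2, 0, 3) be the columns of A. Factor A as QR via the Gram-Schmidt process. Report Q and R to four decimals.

c_1 = (3, -2, -1); ‖c_1‖ = 3.7417, so q_1 = (0.8018, -0.5345, -0.2673).
q_1·c_2 = 0.8018·2 + (-0.5345)·0 + (-0.2673)·3 = 0.8018.
u_2 = c_2 − 0.8018·q_1 = (1.3571, 0.4286, 3.2143).
‖u_2‖ = 3.5153, so q_2 = (0.3861, 0.1219, 0.9144).

Q = [[0.8018, 0.3861], [-0.5345, 0.1219], [-0.2673, 0.9144]], R = [[3.7417, 0.8018], [0.0000, 3.5153]]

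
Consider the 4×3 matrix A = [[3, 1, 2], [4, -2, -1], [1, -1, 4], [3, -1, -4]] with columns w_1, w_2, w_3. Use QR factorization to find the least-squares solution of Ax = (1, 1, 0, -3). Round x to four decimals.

x = (0.0369, 0.1375, 0.3425)

w_1 = (3, 4, 1, 3); ‖w_1‖ = 5.9161, so q_1 = (0.5071, 0.6761, 0.1690, 0.5071).
q_1·w_2 = 0.5071·1 + 0.6761·(-2) + 0.1690·(-1) + 0.5071·(-1) = -1.5213.
u_2 = w_2 + 1.5213·q_1 = (1.7714, -0.9714, -0.7429, -0.2286).
‖u_2‖ = 2.1647, so q_2 = (0.8183, -0.4488, -0.3432, -0.1056).
q_1·w_3 = 0.5071·2 + 0.6761·(-1) + 0.1690·4 + 0.5071·(-4) = -1.0142; q_2·w_3 = 0.8183·2 + (-0.4488)·(-1) + (-0.3432)·4 + (-0.1056)·(-4) = 1.1351.
u_3 = w_3 + 1.0142·q_1 − 1.1351·q_2 = (1.5854, 0.1951, 4.5610, -3.3659).
‖u_3‖ = 5.8892, so q_3 = (0.2692, 0.0331, 0.7745, -0.5715).
Qᵀb = (-0.3381, 0.6864, 2.0169).
Back-substitute: x_3 = 2.0169/5.8892 = 0.3425.
x_2 = (0.6864 − 1.1351·0.3425)/2.1647 = 0.1375.
x_1 = (-0.3381 + 1.5213·0.1375 + 1.0142·0.3425)/5.9161 = 0.0369.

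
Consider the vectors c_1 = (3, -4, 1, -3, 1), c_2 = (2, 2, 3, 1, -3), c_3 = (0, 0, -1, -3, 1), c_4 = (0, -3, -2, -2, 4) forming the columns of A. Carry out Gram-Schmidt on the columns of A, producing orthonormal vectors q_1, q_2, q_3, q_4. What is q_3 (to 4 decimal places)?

q_3 = (-0.0149, 0.5606, -0.1279, -0.8172, -0.0365)

c_1 = (3, -4, 1, -3, 1); ‖c_1‖ = 6.0000, so q_1 = (0.5000, -0.6667, 0.1667, -0.5000, 0.1667).
q_1·c_2 = 0.5000·2 + (-0.6667)·2 + 0.1667·3 + (-0.5000)·1 + 0.1667·(-3) = -0.8333.
u_2 = c_2 + 0.8333·q_1 = (2.4167, 1.4444, 3.1389, 0.5833, -2.8611).
‖u_2‖ = 5.1289, so q_2 = (0.4712, 0.2816, 0.6120, 0.1137, -0.5578).
q_1·c_3 = 0.5000·0 + (-0.6667)·0 + 0.1667·(-1) + (-0.5000)·(-3) + 0.1667·1 = 1.5000; q_2·c_3 = 0.4712·0 + 0.2816·0 + 0.6120·(-1) + 0.1137·(-3) + (-0.5578)·1 = -1.5110.
u_3 = c_3 − 1.5000·q_1 + 1.5110·q_2 = (-0.0380, 1.4256, -0.3252, -2.0781, -0.0929).
‖u_3‖ = 2.5430, so q_3 = (-0.0149, 0.5606, -0.1279, -0.8172, -0.0365).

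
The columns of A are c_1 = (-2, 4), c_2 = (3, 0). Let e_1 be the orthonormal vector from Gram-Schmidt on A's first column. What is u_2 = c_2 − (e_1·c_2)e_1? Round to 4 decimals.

c_1 = (-2, 4); ‖c_1‖ = 4.4721, so e_1 = (-0.4472, 0.8944).
e_1·c_2 = (-0.4472)·3 + 0.8944·0 = -1.3416.
u_2 = c_2 + 1.3416·e_1 = (2.4000, 1.2000).

u_2 = (2.4000, 1.2000)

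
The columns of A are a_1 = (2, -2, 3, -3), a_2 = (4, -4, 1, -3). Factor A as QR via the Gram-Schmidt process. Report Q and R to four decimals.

q_1 = a_1/‖a_1‖ = (2, -2, 3, -3)/5.0990 = (0.3922, -0.3922, 0.5883, -0.5883).
r_{12} = q_1·a_2 = 5.4913.
u_2 = a_2 − 5.4913·q_1 = (1.8462, -1.8462, -2.2308, 0.2308).
‖u_2‖ = 3.4418, so q_2 = (0.5364, -0.5364, -0.6481, 0.0670).

Q = [[0.3922, 0.5364], [-0.3922, -0.5364], [0.5883, -0.6481], [-0.5883, 0.0670]], R = [[5.0990, 5.4913], [0.0000, 3.4418]]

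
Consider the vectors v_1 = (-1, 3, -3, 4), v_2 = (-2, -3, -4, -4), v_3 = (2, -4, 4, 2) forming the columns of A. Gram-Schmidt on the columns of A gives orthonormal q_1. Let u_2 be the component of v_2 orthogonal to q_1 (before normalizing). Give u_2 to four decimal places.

u_2 = (-2.3143, -2.0571, -4.9429, -2.7429)

q_1 = v_1/‖v_1‖ = (-1, 3, -3, 4)/5.9161 = (-0.1690, 0.5071, -0.5071, 0.6761).
r_{12} = q_1·v_2 = -1.8593.
u_2 = v_2 + 1.8593·q_1 = (-2.3143, -2.0571, -4.9429, -2.7429).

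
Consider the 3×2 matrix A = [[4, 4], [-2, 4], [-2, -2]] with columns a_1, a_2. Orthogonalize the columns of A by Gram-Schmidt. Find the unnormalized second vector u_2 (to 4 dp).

u_2 = (2.0000, 5.0000, -1.0000)

e_1 = a_1/‖a_1‖ = (4, -2, -2)/4.8990 = (0.8165, -0.4082, -0.4082).
r_{12} = e_1·a_2 = 2.4495.
u_2 = a_2 − 2.4495·e_1 = (2.0000, 5.0000, -1.0000).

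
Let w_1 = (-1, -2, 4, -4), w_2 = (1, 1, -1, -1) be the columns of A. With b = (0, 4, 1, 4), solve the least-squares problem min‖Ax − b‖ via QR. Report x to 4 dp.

w_1 = (-1, -2, 4, -4); ‖w_1‖ = 6.0828, so q_1 = (-0.1644, -0.3288, 0.6576, -0.6576).
q_1·w_2 = (-0.1644)·1 + (-0.3288)·1 + 0.6576·(-1) + (-0.6576)·(-1) = -0.4932.
u_2 = w_2 + 0.4932·q_1 = (0.9189, 0.8378, -0.6757, -1.3243).
‖u_2‖ = 1.9382, so q_2 = (0.4741, 0.4323, -0.3486, -0.6833).
Qᵀb = (-3.2880, -1.3526).
Back-substitute: x_2 = -1.3526/1.9382 = -0.6978.
x_1 = (-3.2880 + 0.4932·(-0.6978))/6.0828 = -0.5971.

x = (-0.5971, -0.6978)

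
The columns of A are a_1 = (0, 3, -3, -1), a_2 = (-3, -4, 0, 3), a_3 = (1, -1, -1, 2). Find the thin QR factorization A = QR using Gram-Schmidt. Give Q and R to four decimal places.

Q = [[0.0000, -0.6373, 0.7419], [0.6882, -0.3466, -0.1219], [-0.6882, -0.5031, -0.3150], [-0.2294, 0.4696, 0.5793]], R = [[4.3589, -3.4412, -0.4588], [0.0000, 4.7072, 1.1516], [0.0000, 0.0000, 2.3373]]

a_1 = (0, 3, -3, -1); ‖a_1‖ = 4.3589, so q_1 = (0.0000, 0.6882, -0.6882, -0.2294).
q_1·a_2 = 0.0000·(-3) + 0.6882·(-4) + (-0.6882)·0 + (-0.2294)·3 = -3.4412.
u_2 = a_2 + 3.4412·q_1 = (-3.0000, -1.6316, -2.3684, 2.2105).
‖u_2‖ = 4.7072, so q_2 = (-0.6373, -0.3466, -0.5031, 0.4696).
q_1·a_3 = 0.0000·1 + 0.6882·(-1) + (-0.6882)·(-1) + (-0.2294)·2 = -0.4588; q_2·a_3 = (-0.6373)·1 + (-0.3466)·(-1) + (-0.5031)·(-1) + 0.4696·2 = 1.1516.
u_3 = a_3 + 0.4588·q_1 − 1.1516·q_2 = (1.7340, -0.2850, -0.7363, 1.3539).
‖u_3‖ = 2.3373, so q_3 = (0.7419, -0.1219, -0.3150, 0.5793).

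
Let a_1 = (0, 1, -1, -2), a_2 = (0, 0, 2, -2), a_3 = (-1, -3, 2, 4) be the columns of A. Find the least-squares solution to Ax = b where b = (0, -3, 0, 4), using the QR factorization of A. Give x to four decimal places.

e_1 = a_1/‖a_1‖ = (0, 1, -1, -2)/2.4495 = (0.0000, 0.4082, -0.4082, -0.8165).
r_{12} = e_1·a_2 = 0.8165.
u_2 = a_2 − 0.8165·e_1 = (0.0000, -0.3333, 2.3333, -1.3333).
‖u_2‖ = 2.7080, so e_2 = (0.0000, -0.1231, 0.8616, -0.4924).
r_{13} = e_1·a_3 = -5.3072; r_{23} = e_2·a_3 = 0.1231.
u_3 = a_3 + 5.3072·e_1 − 0.1231·e_2 = (-1.0000, -0.8182, -0.2727, -0.2727).
‖u_3‖ = 1.3484, so e_3 = (-0.7416, -0.6068, -0.2023, -0.2023).
Qᵀb = (-4.4907, -1.6002, 1.0113).
Back-substitute: x_3 = 1.0113/1.3484 = 0.7500.
x_2 = (-1.6002 − 0.1231·0.7500)/2.7080 = -0.6250.
x_1 = (-4.4907 − 0.8165·(-0.6250) + 5.3072·0.7500)/2.4495 = 0.0000.

x = (0.0000, -0.6250, 0.7500)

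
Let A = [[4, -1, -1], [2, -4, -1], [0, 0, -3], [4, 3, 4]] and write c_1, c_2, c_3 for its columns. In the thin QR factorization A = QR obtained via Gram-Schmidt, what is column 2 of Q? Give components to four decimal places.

c_1 = (4, 2, 0, 4); ‖c_1‖ = 6.0000, so q_1 = (0.6667, 0.3333, 0.0000, 0.6667).
q_1·c_2 = 0.6667·(-1) + 0.3333·(-4) + 0.0000·0 + 0.6667·3 = 0.0000.
u_2 = c_2 + 0.0000·q_1 = (-1.0000, -4.0000, 0.0000, 3.0000).
‖u_2‖ = 5.0990, so q_2 = (-0.1961, -0.7845, 0.0000, 0.5883).

q_2 = (-0.1961, -0.7845, 0.0000, 0.5883)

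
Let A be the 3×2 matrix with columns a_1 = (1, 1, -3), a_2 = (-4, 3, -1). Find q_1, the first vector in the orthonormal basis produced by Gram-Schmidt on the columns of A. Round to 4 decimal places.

a_1 = (1, 1, -3); ‖a_1‖ = 3.3166, so q_1 = (0.3015, 0.3015, -0.9045).

q_1 = (0.3015, 0.3015, -0.9045)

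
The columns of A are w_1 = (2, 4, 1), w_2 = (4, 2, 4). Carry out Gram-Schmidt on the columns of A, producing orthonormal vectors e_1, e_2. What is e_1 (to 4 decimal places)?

w_1 = (2, 4, 1); ‖w_1‖ = 4.5826, so e_1 = (0.4364, 0.8729, 0.2182).

e_1 = (0.4364, 0.8729, 0.2182)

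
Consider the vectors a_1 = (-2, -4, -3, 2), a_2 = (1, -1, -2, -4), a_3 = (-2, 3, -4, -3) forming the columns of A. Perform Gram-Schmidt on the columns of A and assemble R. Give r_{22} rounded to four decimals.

e_1 = a_1/‖a_1‖ = (-2, -4, -3, 2)/5.7446 = (-0.3482, -0.6963, -0.5222, 0.3482).
r_{12} = e_1·a_2 = 0.0000.
u_2 = a_2 + 0.0000·e_1 = (1.0000, -1.0000, -2.0000, -4.0000).
r_{22} = ‖u_2‖ = 4.6904.

r_{22} = 4.6904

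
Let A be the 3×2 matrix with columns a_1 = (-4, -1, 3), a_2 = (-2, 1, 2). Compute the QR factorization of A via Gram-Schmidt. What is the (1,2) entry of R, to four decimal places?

a_1 = (-4, -1, 3); ‖a_1‖ = 5.0990, so e_1 = (-0.7845, -0.1961, 0.5883).
r_{12} = e_1·a_2 = 2.5495.

r_{12} = 2.5495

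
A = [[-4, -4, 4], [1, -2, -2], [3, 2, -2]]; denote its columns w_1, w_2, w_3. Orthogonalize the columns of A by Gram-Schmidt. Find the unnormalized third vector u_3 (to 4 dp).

e_1 = w_1/‖w_1‖ = (-4, 1, 3)/5.0990 = (-0.7845, 0.1961, 0.5883).
r_{12} = e_1·w_2 = 3.9223.
u_2 = w_2 − 3.9223·e_1 = (-0.9231, -2.7692, -0.3077).
‖u_2‖ = 2.9352, so e_2 = (-0.3145, -0.9435, -0.1048).
r_{13} = e_1·w_3 = -4.7068; r_{23} = e_2·w_3 = 0.8386.
u_3 = w_3 + 4.7068·e_1 − 0.8386·e_2 = (0.5714, -0.2857, 0.8571).

u_3 = (0.5714, -0.2857, 0.8571)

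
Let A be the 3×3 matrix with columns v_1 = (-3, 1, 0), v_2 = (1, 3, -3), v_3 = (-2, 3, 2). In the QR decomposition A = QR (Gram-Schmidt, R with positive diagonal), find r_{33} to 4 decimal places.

r_{33} = 2.9745

e_1 = v_1/‖v_1‖ = (-3, 1, 0)/3.1623 = (-0.9487, 0.3162, 0.0000).
r_{12} = e_1·v_2 = 0.0000.
u_2 = v_2 − 0.0000·e_1 = (1.0000, 3.0000, -3.0000).
‖u_2‖ = 4.3589, so e_2 = (0.2294, 0.6882, -0.6882).
r_{13} = e_1·v_3 = 2.8460; r_{23} = e_2·v_3 = 0.2294.
u_3 = v_3 − 2.8460·e_1 − 0.2294·e_2 = (0.6474, 1.9421, 2.1579).
r_{33} = ‖u_3‖ = 2.9745.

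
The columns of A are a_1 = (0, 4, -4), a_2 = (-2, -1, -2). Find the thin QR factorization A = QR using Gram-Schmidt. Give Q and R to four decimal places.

Q = [[0.0000, -0.6860], [0.7071, -0.5145], [-0.7071, -0.5145]], R = [[5.6569, 0.7071], [0.0000, 2.9155]]

a_1 = (0, 4, -4); ‖a_1‖ = 5.6569, so q_1 = (0.0000, 0.7071, -0.7071).
q_1·a_2 = 0.0000·(-2) + 0.7071·(-1) + (-0.7071)·(-2) = 0.7071.
u_2 = a_2 − 0.7071·q_1 = (-2.0000, -1.5000, -1.5000).
‖u_2‖ = 2.9155, so q_2 = (-0.6860, -0.5145, -0.5145).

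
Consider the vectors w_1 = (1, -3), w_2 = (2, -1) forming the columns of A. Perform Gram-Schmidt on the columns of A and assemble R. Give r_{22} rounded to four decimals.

w_1 = (1, -3); ‖w_1‖ = 3.1623, so e_1 = (0.3162, -0.9487).
e_1·w_2 = 0.3162·2 + (-0.9487)·(-1) = 1.5811.
u_2 = w_2 − 1.5811·e_1 = (1.5000, 0.5000).
r_{22} = ‖u_2‖ = 1.5811.

r_{22} = 1.5811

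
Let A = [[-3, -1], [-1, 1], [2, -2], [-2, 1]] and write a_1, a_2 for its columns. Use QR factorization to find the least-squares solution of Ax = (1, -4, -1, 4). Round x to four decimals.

x = (-0.5364, -0.1636)

q_1 = a_1/‖a_1‖ = (-3, -1, 2, -2)/4.2426 = (-0.7071, -0.2357, 0.4714, -0.4714).
r_{12} = q_1·a_2 = -0.9428.
u_2 = a_2 + 0.9428·q_1 = (-1.6667, 0.7778, -1.5556, 0.5556).
‖u_2‖ = 2.4721, so q_2 = (-0.6742, 0.3146, -0.6293, 0.2247).
Qᵀb = (-2.1213, -0.4045).
Back-substitute: x_2 = -0.4045/2.4721 = -0.1636.
x_1 = (-2.1213 + 0.9428·(-0.1636))/4.2426 = -0.5364.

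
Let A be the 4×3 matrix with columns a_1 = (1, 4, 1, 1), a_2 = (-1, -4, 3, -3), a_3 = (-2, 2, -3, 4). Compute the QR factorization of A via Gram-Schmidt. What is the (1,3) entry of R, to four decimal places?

a_1 = (1, 4, 1, 1); ‖a_1‖ = 4.3589, so e_1 = (0.2294, 0.9177, 0.2294, 0.2294).
r_{13} = e_1·a_3 = 1.6059.

r_{13} = 1.6059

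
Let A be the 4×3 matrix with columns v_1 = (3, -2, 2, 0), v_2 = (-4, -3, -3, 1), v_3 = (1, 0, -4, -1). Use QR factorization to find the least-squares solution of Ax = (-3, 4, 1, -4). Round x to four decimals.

x = (-1.4145, -0.6214, -0.3179)

e_1 = v_1/‖v_1‖ = (3, -2, 2, 0)/4.1231 = (0.7276, -0.4851, 0.4851, 0.0000).
r_{12} = e_1·v_2 = -2.9104.
u_2 = v_2 + 2.9104·e_1 = (-1.8824, -4.4118, -1.5882, 1.0000).
‖u_2‖ = 5.1507, so e_2 = (-0.3655, -0.8565, -0.3084, 0.1941).
r_{13} = e_1·v_3 = -1.2127; r_{23} = e_2·v_3 = 0.6738.
u_3 = v_3 + 1.2127·e_1 − 0.6738·e_2 = (2.1286, -0.0111, -3.2040, -1.1308).
‖u_3‖ = 4.0094, so e_3 = (0.5309, -0.0028, -0.7991, -0.2820).
Qᵀb = (-3.6380, -3.4147, -1.2747).
Back-substitute: x_3 = -1.2747/4.0094 = -0.3179.
x_2 = (-3.4147 − 0.6738·(-0.3179))/5.1507 = -0.6214.
x_1 = (-3.6380 + 2.9104·(-0.6214) + 1.2127·(-0.3179))/4.1231 = -1.4145.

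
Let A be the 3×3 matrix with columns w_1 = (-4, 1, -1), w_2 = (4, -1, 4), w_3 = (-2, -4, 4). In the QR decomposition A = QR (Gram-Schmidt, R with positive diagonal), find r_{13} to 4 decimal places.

e_1 = w_1/‖w_1‖ = (-4, 1, -1)/4.2426 = (-0.9428, 0.2357, -0.2357).
r_{13} = e_1·w_3 = 0.0000.

r_{13} = 0.0000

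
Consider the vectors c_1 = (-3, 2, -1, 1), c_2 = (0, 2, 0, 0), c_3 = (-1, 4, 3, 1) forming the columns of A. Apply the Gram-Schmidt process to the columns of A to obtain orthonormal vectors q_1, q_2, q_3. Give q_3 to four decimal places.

c_1 = (-3, 2, -1, 1); ‖c_1‖ = 3.8730, so q_1 = (-0.7746, 0.5164, -0.2582, 0.2582).
q_1·c_2 = (-0.7746)·0 + 0.5164·2 + (-0.2582)·0 + 0.2582·0 = 1.0328.
u_2 = c_2 − 1.0328·q_1 = (0.8000, 1.4667, 0.2667, -0.2667).
‖u_2‖ = 1.7127, so q_2 = (0.4671, 0.8563, 0.1557, -0.1557).
q_1·c_3 = (-0.7746)·(-1) + 0.5164·4 + (-0.2582)·3 + 0.2582·1 = 2.3238; q_2·c_3 = 0.4671·(-1) + 0.8563·4 + 0.1557·3 + (-0.1557)·1 = 3.2697.
u_3 = c_3 − 2.3238·q_1 − 3.2697·q_2 = (-0.7273, 0.0000, 3.0909, 0.9091).
‖u_3‖ = 3.3029, so q_3 = (-0.2202, 0.0000, 0.9358, 0.2752).

q_3 = (-0.2202, 0.0000, 0.9358, 0.2752)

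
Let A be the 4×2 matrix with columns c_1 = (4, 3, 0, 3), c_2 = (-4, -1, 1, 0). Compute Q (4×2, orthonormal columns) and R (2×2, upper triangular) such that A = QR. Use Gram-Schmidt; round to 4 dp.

e_1 = c_1/‖c_1‖ = (4, 3, 0, 3)/5.8310 = (0.6860, 0.5145, 0.0000, 0.5145).
r_{12} = e_1·c_2 = -3.2585.
u_2 = c_2 + 3.2585·e_1 = (-1.7647, 0.6765, 1.0000, 1.6765).
‖u_2‖ = 2.7170, so e_2 = (-0.6495, 0.2490, 0.3680, 0.6170).

Q = [[0.6860, -0.6495], [0.5145, 0.2490], [0.0000, 0.3680], [0.5145, 0.6170]], R = [[5.8310, -3.2585], [0.0000, 2.7170]]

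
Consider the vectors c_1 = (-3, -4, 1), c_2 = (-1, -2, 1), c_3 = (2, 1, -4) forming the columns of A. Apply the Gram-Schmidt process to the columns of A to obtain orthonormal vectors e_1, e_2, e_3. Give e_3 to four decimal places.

e_1 = c_1/‖c_1‖ = (-3, -4, 1)/5.0990 = (-0.5883, -0.7845, 0.1961).
r_{12} = e_1·c_2 = 2.3534.
u_2 = c_2 − 2.3534·e_1 = (0.3846, -0.1538, 0.5385).
‖u_2‖ = 0.6794, so e_2 = (0.5661, -0.2265, 0.7926).
r_{13} = e_1·c_3 = -2.7456; r_{23} = e_2·c_3 = -2.2646.
u_3 = c_3 + 2.7456·e_1 + 2.2646·e_2 = (1.6667, -1.6667, -1.6667).
‖u_3‖ = 2.8868, so e_3 = (0.5774, -0.5774, -0.5774).

e_3 = (0.5774, -0.5774, -0.5774)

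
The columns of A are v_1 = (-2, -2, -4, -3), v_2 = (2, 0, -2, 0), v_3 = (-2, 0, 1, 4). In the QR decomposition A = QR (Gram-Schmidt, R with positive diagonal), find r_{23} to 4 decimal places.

v_1 = (-2, -2, -4, -3); ‖v_1‖ = 5.7446, so q_1 = (-0.3482, -0.3482, -0.6963, -0.5222).
q_1·v_2 = (-0.3482)·2 + (-0.3482)·0 + (-0.6963)·(-2) + (-0.5222)·0 = 0.6963.
u_2 = v_2 − 0.6963·q_1 = (2.2424, 0.2424, -1.5152, 0.3636).
‖u_2‖ = 2.7414, so q_2 = (0.8180, 0.0884, -0.5527, 0.1326).
r_{23} = q_2·v_3 = -1.6581.

r_{23} = -1.6581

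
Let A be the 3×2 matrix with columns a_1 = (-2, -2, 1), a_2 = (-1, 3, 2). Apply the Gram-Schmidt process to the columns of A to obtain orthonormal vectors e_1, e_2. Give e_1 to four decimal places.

e_1 = (-0.6667, -0.6667, 0.3333)

a_1 = (-2, -2, 1); ‖a_1‖ = 3.0000, so e_1 = (-0.6667, -0.6667, 0.3333).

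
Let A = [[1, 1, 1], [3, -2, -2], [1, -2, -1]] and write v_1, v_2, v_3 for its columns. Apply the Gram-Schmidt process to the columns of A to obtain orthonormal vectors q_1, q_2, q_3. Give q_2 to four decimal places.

q_1 = v_1/‖v_1‖ = (1, 3, 1)/3.3166 = (0.3015, 0.9045, 0.3015).
r_{12} = q_1·v_2 = -2.1106.
u_2 = v_2 + 2.1106·q_1 = (1.6364, -0.0909, -1.3636).
‖u_2‖ = 2.1320, so q_2 = (0.7675, -0.0426, -0.6396).

q_2 = (0.7675, -0.0426, -0.6396)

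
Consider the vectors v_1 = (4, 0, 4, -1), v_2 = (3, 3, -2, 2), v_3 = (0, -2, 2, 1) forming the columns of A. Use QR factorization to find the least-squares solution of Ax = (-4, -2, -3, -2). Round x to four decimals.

v_1 = (4, 0, 4, -1); ‖v_1‖ = 5.7446, so q_1 = (0.6963, 0.0000, 0.6963, -0.1741).
q_1·v_2 = 0.6963·3 + 0.0000·3 + 0.6963·(-2) + (-0.1741)·2 = 0.3482.
u_2 = v_2 − 0.3482·q_1 = (2.7576, 3.0000, -2.2424, 2.0606).
‖u_2‖ = 5.0871, so q_2 = (0.5421, 0.5897, -0.4408, 0.4051).
q_1·v_3 = 0.6963·0 + 0.0000·(-2) + 0.6963·2 + (-0.1741)·1 = 1.2185; q_2·v_3 = 0.5421·0 + 0.5897·(-2) + (-0.4408)·2 + 0.4051·1 = -1.6560.
u_3 = v_3 − 1.2185·q_1 + 1.6560·q_2 = (0.0492, -1.0234, 0.4215, 1.8829).
‖u_3‖ = 2.1847, so q_3 = (0.0225, -0.4685, 0.1930, 0.8619).
Qᵀb = (-4.5260, -2.8354, -1.4557).
Back-substitute: x_3 = -1.4557/2.1847 = -0.6663.
x_2 = (-2.8354 + 1.6560·(-0.6663))/5.0871 = -0.7743.
x_1 = (-4.5260 − 0.3482·(-0.7743) − 1.2185·(-0.6663))/5.7446 = -0.5996.

x = (-0.5996, -0.7743, -0.6663)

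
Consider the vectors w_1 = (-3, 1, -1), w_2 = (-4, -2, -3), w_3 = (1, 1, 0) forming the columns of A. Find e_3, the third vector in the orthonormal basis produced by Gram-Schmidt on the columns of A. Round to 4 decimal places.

e_3 = (0.4082, 0.4082, -0.8165)

w_1 = (-3, 1, -1); ‖w_1‖ = 3.3166, so e_1 = (-0.9045, 0.3015, -0.3015).
e_1·w_2 = (-0.9045)·(-4) + 0.3015·(-2) + (-0.3015)·(-3) = 3.9196.
u_2 = w_2 − 3.9196·e_1 = (-0.4545, -3.1818, -1.8182).
‖u_2‖ = 3.6927, so e_2 = (-0.1231, -0.8616, -0.4924).
e_1·w_3 = (-0.9045)·1 + 0.3015·1 + (-0.3015)·0 = -0.6030; e_2·w_3 = (-0.1231)·1 + (-0.8616)·1 + (-0.4924)·0 = -0.9847.
u_3 = w_3 + 0.6030·e_1 + 0.9847·e_2 = (0.3333, 0.3333, -0.6667).
‖u_3‖ = 0.8165, so e_3 = (0.4082, 0.4082, -0.8165).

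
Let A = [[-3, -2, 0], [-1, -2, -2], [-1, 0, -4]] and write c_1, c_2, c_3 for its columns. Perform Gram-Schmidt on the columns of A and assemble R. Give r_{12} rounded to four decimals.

e_1 = c_1/‖c_1‖ = (-3, -1, -1)/3.3166 = (-0.9045, -0.3015, -0.3015).
r_{12} = e_1·c_2 = 2.4121.

r_{12} = 2.4121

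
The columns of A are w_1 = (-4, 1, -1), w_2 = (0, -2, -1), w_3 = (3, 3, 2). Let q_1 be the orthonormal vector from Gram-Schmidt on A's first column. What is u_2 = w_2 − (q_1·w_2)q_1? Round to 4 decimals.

w_1 = (-4, 1, -1); ‖w_1‖ = 4.2426, so q_1 = (-0.9428, 0.2357, -0.2357).
q_1·w_2 = (-0.9428)·0 + 0.2357·(-2) + (-0.2357)·(-1) = -0.2357.
u_2 = w_2 + 0.2357·q_1 = (-0.2222, -1.9444, -1.0556).

u_2 = (-0.2222, -1.9444, -1.0556)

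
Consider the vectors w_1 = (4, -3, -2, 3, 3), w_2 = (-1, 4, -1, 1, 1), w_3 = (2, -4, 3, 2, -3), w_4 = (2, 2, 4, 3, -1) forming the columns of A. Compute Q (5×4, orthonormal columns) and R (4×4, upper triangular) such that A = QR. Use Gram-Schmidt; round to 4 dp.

w_1 = (4, -3, -2, 3, 3); ‖w_1‖ = 6.8557, so e_1 = (0.5835, -0.4376, -0.2917, 0.4376, 0.4376).
e_1·w_2 = 0.5835·(-1) + (-0.4376)·4 + (-0.2917)·(-1) + 0.4376·1 + 0.4376·1 = -1.1669.
u_2 = w_2 + 1.1669·e_1 = (-0.3191, 3.4894, -1.3404, 1.5106, 1.5106).
‖u_2‖ = 4.3172, so e_2 = (-0.0739, 0.8082, -0.3105, 0.3499, 0.3499).
e_1·w_3 = 0.5835·2 + (-0.4376)·(-4) + (-0.2917)·3 + 0.4376·2 + 0.4376·(-3) = 1.6045; e_2·w_3 = (-0.0739)·2 + 0.8082·(-4) + (-0.3105)·3 + 0.3499·2 + 0.3499·(-3) = -4.6622.
u_3 = w_3 − 1.6045·e_1 + 4.6622·e_2 = (0.7192, 0.4703, 2.0205, 2.9292, -2.0708).
‖u_3‖ = 4.2059, so e_3 = (0.1710, 0.1118, 0.4804, 0.6965, -0.4924).
e_1·w_4 = 0.5835·2 + (-0.4376)·2 + (-0.2917)·4 + 0.4376·3 + 0.4376·(-1) = 0.0000; e_2·w_4 = (-0.0739)·2 + 0.8082·2 + (-0.3105)·4 + 0.3499·3 + 0.3499·(-1) = 0.9265; e_3·w_4 = 0.1710·2 + 0.1118·2 + 0.4804·4 + 0.6965·3 + (-0.4924)·(-1) = 5.0690.
u_4 = w_4 + 0.0000·e_1 − 0.9265·e_2 − 5.0690·e_3 = (1.2017, 0.6843, 1.8525, -0.8545, 1.1715).
‖u_4‖ = 2.7289, so e_4 = (0.4404, 0.2508, 0.6788, -0.3131, 0.4293).

Q = [[0.5835, -0.0739, 0.1710, 0.4404], [-0.4376, 0.8082, 0.1118, 0.2508], [-0.2917, -0.3105, 0.4804, 0.6788], [0.4376, 0.3499, 0.6965, -0.3131], [0.4376, 0.3499, -0.4924, 0.4293]], R = [[6.8557, -1.1669, 1.6045, 0.0000], [0.0000, 4.3172, -4.6622, 0.9265], [0.0000, 0.0000, 4.2059, 5.0690], [0.0000, 0.0000, 0.0000, 2.7289]]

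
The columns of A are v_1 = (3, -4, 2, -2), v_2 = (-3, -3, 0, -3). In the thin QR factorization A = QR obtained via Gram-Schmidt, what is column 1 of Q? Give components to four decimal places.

v_1 = (3, -4, 2, -2); ‖v_1‖ = 5.7446, so q_1 = (0.5222, -0.6963, 0.3482, -0.3482).

q_1 = (0.5222, -0.6963, 0.3482, -0.3482)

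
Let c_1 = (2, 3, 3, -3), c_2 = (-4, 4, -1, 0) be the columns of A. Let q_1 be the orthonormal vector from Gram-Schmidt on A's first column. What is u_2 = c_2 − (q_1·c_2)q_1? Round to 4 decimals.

u_2 = (-4.0645, 3.9032, -1.0968, 0.0968)

c_1 = (2, 3, 3, -3); ‖c_1‖ = 5.5678, so q_1 = (0.3592, 0.5388, 0.5388, -0.5388).
q_1·c_2 = 0.3592·(-4) + 0.5388·4 + 0.5388·(-1) + (-0.5388)·0 = 0.1796.
u_2 = c_2 − 0.1796·q_1 = (-4.0645, 3.9032, -1.0968, 0.0968).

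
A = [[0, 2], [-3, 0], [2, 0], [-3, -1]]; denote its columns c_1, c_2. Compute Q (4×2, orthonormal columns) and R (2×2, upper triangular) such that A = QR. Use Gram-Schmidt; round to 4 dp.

c_1 = (0, -3, 2, -3); ‖c_1‖ = 4.6904, so q_1 = (0.0000, -0.6396, 0.4264, -0.6396).
q_1·c_2 = 0.0000·2 + (-0.6396)·0 + 0.4264·0 + (-0.6396)·(-1) = 0.6396.
u_2 = c_2 − 0.6396·q_1 = (2.0000, 0.4091, -0.2727, -0.5909).
‖u_2‖ = 2.1426, so q_2 = (0.9334, 0.1909, -0.1273, -0.2758).

Q = [[0.0000, 0.9334], [-0.6396, 0.1909], [0.4264, -0.1273], [-0.6396, -0.2758]], R = [[4.6904, 0.6396], [0.0000, 2.1426]]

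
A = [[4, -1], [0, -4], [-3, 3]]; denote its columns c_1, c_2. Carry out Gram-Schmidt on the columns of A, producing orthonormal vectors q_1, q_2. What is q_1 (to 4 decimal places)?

c_1 = (4, 0, -3); ‖c_1‖ = 5.0000, so q_1 = (0.8000, 0.0000, -0.6000).

q_1 = (0.8000, 0.0000, -0.6000)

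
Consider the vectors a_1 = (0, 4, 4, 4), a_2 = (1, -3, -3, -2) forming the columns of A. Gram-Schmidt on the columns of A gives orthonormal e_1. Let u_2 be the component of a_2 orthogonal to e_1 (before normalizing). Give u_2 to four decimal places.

u_2 = (1.0000, -0.3333, -0.3333, 0.6667)

e_1 = a_1/‖a_1‖ = (0, 4, 4, 4)/6.9282 = (0.0000, 0.5774, 0.5774, 0.5774).
r_{12} = e_1·a_2 = -4.6188.
u_2 = a_2 + 4.6188·e_1 = (1.0000, -0.3333, -0.3333, 0.6667).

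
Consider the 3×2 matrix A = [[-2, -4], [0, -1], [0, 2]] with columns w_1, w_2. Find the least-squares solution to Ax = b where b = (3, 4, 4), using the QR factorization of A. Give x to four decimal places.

w_1 = (-2, 0, 0); ‖w_1‖ = 2.0000, so e_1 = (-1.0000, 0.0000, 0.0000).
e_1·w_2 = (-1.0000)·(-4) + 0.0000·(-1) + 0.0000·2 = 4.0000.
u_2 = w_2 − 4.0000·e_1 = (0.0000, -1.0000, 2.0000).
‖u_2‖ = 2.2361, so e_2 = (0.0000, -0.4472, 0.8944).
Qᵀb = (-3.0000, 1.7889).
Back-substitute: x_2 = 1.7889/2.2361 = 0.8000.
x_1 = (-3.0000 − 4.0000·0.8000)/2.0000 = -3.1000.

x = (-3.1000, 0.8000)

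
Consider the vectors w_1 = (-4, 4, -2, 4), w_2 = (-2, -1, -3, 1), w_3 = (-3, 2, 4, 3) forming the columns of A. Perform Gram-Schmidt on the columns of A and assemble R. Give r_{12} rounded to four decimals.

w_1 = (-4, 4, -2, 4); ‖w_1‖ = 7.2111, so e_1 = (-0.5547, 0.5547, -0.2774, 0.5547).
r_{12} = e_1·w_2 = 1.9415.

r_{12} = 1.9415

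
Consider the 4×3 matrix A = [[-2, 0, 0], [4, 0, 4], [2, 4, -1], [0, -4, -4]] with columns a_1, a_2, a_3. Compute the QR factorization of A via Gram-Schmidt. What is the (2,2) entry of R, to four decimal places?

r_{22} = 5.4160

a_1 = (-2, 4, 2, 0); ‖a_1‖ = 4.8990, so q_1 = (-0.4082, 0.8165, 0.4082, 0.0000).
q_1·a_2 = (-0.4082)·0 + 0.8165·0 + 0.4082·4 + 0.0000·(-4) = 1.6330.
u_2 = a_2 − 1.6330·q_1 = (0.6667, -1.3333, 3.3333, -4.0000).
r_{22} = ‖u_2‖ = 5.4160.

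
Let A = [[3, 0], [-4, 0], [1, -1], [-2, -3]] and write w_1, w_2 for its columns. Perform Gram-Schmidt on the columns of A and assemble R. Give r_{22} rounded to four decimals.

w_1 = (3, -4, 1, -2); ‖w_1‖ = 5.4772, so e_1 = (0.5477, -0.7303, 0.1826, -0.3651).
e_1·w_2 = 0.5477·0 + (-0.7303)·0 + 0.1826·(-1) + (-0.3651)·(-3) = 0.9129.
u_2 = w_2 − 0.9129·e_1 = (-0.5000, 0.6667, -1.1667, -2.6667).
r_{22} = ‖u_2‖ = 3.0277.

r_{22} = 3.0277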